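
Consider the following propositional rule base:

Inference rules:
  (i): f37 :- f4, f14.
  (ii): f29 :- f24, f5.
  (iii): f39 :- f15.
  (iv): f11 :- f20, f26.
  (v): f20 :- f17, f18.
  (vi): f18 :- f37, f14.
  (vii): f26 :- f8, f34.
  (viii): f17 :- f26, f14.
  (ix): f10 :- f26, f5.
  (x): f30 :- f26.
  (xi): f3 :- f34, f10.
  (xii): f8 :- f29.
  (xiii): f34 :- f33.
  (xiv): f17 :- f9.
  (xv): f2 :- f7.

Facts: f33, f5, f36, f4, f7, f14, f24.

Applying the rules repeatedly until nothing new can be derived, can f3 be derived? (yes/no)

yes

Round 1 — (i), (ii), (xiii), (xv), derive f37, f29, f34, f2.
Round 2 — (vi), (xii), derive f18, f8.
Round 3 — (vii), derive f26.
Round 4 — (viii), (ix), (x), derive f17, f10, f30.
Round 5 — (v), (xi), derive f20, f3.
Round 6 — (iv), derive f11.
f3 appears in round 5, so it is derivable.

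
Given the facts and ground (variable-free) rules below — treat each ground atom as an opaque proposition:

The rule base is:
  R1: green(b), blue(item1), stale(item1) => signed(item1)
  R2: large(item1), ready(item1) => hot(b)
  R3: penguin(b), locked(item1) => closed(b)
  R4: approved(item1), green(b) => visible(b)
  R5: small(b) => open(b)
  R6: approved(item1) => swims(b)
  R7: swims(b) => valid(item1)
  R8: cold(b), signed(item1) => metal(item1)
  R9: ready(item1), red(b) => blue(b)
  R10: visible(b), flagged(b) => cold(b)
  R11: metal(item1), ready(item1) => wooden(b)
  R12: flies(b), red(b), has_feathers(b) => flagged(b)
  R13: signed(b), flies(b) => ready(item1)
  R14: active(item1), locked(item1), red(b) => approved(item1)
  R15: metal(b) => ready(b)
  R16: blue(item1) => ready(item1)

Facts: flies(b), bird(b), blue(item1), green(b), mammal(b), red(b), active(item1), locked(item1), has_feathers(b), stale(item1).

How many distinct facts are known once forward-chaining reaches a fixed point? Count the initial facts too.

21

Round 1 — R1, R12, R14, R16, derive signed(item1), flagged(b), approved(item1), ready(item1).
Round 2 — R4, R6, R9, derive visible(b), swims(b), blue(b).
Round 3 — R7, R10, derive valid(item1), cold(b).
Round 4 — R8, derive metal(item1).
Round 5 — R11, derive wooden(b).
Closure: {active(item1), approved(item1), bird(b), blue(b), blue(item1), cold(b), flagged(b), flies(b), green(b), has_feathers(b), locked(item1), mammal(b), metal(item1), ready(item1), red(b), signed(item1), stale(item1), swims(b), valid(item1), visible(b), wooden(b)} — 21 facts.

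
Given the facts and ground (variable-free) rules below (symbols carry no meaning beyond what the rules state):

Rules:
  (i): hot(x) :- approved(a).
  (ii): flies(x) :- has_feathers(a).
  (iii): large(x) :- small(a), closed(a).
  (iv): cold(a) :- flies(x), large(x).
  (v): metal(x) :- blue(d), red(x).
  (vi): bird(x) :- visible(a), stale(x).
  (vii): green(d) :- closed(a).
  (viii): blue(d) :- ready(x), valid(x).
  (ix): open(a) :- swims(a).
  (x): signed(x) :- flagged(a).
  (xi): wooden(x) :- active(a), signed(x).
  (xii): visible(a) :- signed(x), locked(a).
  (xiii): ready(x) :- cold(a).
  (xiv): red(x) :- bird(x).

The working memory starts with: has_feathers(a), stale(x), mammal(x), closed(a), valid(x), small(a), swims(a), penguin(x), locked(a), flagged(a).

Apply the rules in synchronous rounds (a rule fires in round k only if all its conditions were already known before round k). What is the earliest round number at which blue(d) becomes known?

4

Round 1 — (ii), (iii), (vii), (ix), (x), derive flies(x), large(x), green(d), open(a), signed(x).
Round 2 — (iv), (xii), derive cold(a), visible(a).
Round 3 — (vi), (xiii), derive bird(x), ready(x).
Round 4 — (viii), (xiv), derive blue(d), red(x).
blue(d) first appears in round 4.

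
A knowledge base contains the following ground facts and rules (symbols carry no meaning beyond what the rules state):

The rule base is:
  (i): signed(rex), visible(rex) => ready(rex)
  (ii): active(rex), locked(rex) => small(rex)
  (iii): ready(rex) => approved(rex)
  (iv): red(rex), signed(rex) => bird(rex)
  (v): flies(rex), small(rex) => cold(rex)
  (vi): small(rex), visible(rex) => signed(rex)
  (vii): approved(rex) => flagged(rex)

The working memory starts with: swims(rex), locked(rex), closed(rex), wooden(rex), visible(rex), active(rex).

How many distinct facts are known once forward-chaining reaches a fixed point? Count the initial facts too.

11

Round 1 — (ii), derive small(rex).
Round 2 — (vi), derive signed(rex).
Round 3 — (i), derive ready(rex).
Round 4 — (iii), derive approved(rex).
Round 5 — (vii), derive flagged(rex).
Closure: {active(rex), approved(rex), closed(rex), flagged(rex), locked(rex), ready(rex), signed(rex), small(rex), swims(rex), visible(rex), wooden(rex)} — 11 facts.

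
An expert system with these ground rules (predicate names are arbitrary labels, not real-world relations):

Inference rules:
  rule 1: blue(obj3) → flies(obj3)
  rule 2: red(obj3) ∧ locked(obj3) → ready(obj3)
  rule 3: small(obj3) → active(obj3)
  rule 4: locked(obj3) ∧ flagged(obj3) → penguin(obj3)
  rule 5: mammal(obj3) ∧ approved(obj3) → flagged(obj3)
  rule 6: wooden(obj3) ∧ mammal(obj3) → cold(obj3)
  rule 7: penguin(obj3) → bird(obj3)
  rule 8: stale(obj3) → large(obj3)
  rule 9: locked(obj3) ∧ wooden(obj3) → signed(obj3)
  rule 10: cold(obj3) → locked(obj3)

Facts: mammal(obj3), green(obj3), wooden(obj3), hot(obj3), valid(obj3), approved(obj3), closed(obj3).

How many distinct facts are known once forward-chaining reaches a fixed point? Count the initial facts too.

Round 1 fires rule 5, rule 6, giving flagged(obj3), cold(obj3).
Round 2 fires rule 10, giving locked(obj3).
Round 3 fires rule 4, rule 9, giving penguin(obj3), signed(obj3).
Round 4 fires rule 7, giving bird(obj3).
Closure: {approved(obj3), bird(obj3), closed(obj3), cold(obj3), flagged(obj3), green(obj3), hot(obj3), locked(obj3), mammal(obj3), penguin(obj3), signed(obj3), valid(obj3), wooden(obj3)} — 13 facts.

13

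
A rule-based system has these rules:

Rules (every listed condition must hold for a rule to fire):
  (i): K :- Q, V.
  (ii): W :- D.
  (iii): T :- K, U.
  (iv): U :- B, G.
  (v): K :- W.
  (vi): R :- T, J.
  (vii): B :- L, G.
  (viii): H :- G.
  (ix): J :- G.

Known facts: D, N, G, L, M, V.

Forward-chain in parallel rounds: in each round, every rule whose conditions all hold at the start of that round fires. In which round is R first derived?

Round 1 fires (ii), (vii), (viii), (ix), giving W, B, H, J.
Round 2 fires (iv), (v), giving U, K.
Round 3 fires (iii), giving T.
Round 4 fires (vi), giving R.
R first appears in round 4.

4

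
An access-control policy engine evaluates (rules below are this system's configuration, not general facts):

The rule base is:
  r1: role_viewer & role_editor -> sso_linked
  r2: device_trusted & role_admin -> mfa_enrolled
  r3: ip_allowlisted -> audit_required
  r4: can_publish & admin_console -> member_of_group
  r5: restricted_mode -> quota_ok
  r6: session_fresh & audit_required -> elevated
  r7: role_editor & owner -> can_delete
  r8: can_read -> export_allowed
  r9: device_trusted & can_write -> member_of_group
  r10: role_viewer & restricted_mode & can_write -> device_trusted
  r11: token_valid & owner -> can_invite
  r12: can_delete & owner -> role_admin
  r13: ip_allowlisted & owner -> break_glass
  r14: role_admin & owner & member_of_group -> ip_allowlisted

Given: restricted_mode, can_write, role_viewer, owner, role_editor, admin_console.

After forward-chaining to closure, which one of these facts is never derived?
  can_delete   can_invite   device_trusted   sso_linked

can_invite

[1] r1 [role_viewer & role_editor -> sso_linked]; r5 [restricted_mode -> quota_ok]; r7 [role_editor & owner -> can_delete]; r10 [role_viewer & restricted_mode & can_write -> device_trusted]. ⇒ new: sso_linked, quota_ok, can_delete, device_trusted.
[2] r9 [device_trusted & can_write -> member_of_group]; r12 [can_delete & owner -> role_admin]. ⇒ new: member_of_group, role_admin.
[3] r2 [device_trusted & role_admin -> mfa_enrolled]; r14 [role_admin & owner & member_of_group -> ip_allowlisted]. ⇒ new: mfa_enrolled, ip_allowlisted.
[4] r3 [ip_allowlisted -> audit_required]; r13 [ip_allowlisted & owner -> break_glass]. ⇒ new: audit_required, break_glass.
Derived: can_delete (round 1), sso_linked (round 1), device_trusted (round 1). can_invite never appears in any round.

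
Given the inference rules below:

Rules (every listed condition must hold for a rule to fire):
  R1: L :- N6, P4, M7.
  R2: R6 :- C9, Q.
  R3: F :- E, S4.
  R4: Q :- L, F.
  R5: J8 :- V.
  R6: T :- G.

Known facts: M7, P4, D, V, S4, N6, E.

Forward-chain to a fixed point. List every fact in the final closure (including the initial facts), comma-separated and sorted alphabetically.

Round 1: R1 [L :- N6, P4, M7.]; R3 [F :- E, S4.]; R5 [J8 :- V.]. Adds L, F, J8.
Round 2: R4 [Q :- L, F.]. Adds Q.

D, E, F, J8, L, M7, N6, P4, Q, S4, V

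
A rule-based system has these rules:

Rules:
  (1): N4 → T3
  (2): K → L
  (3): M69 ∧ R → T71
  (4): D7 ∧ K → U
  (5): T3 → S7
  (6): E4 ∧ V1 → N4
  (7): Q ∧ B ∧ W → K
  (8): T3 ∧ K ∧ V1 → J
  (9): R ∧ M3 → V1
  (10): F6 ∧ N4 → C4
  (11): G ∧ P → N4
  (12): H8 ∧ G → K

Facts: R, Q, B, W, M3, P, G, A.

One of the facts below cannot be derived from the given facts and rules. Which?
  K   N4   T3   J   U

Round 1 fires (7), (9), (11), giving K, V1, N4.
Round 2 fires (1), (2), giving T3, L.
Round 3 fires (5), (8), giving S7, J.
Derived: K (round 1), T3 (round 2), J (round 3), N4 (round 1). U never appears in any round.

U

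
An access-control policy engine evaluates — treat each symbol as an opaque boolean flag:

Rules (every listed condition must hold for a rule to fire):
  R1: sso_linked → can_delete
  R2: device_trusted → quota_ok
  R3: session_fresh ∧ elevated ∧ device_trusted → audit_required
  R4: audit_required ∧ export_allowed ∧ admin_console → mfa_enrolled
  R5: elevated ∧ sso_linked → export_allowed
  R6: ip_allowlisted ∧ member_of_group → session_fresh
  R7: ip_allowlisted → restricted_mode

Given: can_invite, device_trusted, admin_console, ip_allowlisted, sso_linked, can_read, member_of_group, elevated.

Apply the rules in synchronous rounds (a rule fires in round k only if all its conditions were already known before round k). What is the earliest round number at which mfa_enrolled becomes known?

Round 1 — R1, R2, R5, R6, R7, derive can_delete, quota_ok, export_allowed, session_fresh, restricted_mode.
Round 2 — R3, derive audit_required.
Round 3 — R4, derive mfa_enrolled.
mfa_enrolled first appears in round 3.

3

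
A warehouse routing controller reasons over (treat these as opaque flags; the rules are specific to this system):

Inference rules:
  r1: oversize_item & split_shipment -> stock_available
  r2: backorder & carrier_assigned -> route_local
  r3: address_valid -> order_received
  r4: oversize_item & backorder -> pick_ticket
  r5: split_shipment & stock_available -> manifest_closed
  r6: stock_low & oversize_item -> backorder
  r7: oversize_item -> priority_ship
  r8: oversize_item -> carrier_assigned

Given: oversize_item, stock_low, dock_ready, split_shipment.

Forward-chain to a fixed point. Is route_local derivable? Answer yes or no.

Round 1 — r1, r6, r7, r8, derive stock_available, backorder, priority_ship, carrier_assigned.
Round 2 — r2, r4, r5, derive route_local, pick_ticket, manifest_closed.
route_local appears in round 2, so it is derivable.

yes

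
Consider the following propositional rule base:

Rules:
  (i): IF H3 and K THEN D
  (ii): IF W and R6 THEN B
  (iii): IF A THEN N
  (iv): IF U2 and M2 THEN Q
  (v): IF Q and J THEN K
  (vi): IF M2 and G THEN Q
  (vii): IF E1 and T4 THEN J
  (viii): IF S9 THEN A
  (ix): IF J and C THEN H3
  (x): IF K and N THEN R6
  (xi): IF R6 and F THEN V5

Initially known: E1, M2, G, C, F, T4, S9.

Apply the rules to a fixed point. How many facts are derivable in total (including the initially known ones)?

16

Round 1: (vi) [IF M2 and G THEN Q]; (vii) [IF E1 and T4 THEN J]; (viii) [IF S9 THEN A]. Adds Q, J, A.
Round 2: (iii) [IF A THEN N]; (v) [IF Q and J THEN K]; (ix) [IF J and C THEN H3]. Adds N, K, H3.
Round 3: (i) [IF H3 and K THEN D]; (x) [IF K and N THEN R6]. Adds D, R6.
Round 4: (xi) [IF R6 and F THEN V5]. Adds V5.
Closure: {A, C, D, E1, F, G, H3, J, K, M2, N, Q, R6, S9, T4, V5} — 16 facts.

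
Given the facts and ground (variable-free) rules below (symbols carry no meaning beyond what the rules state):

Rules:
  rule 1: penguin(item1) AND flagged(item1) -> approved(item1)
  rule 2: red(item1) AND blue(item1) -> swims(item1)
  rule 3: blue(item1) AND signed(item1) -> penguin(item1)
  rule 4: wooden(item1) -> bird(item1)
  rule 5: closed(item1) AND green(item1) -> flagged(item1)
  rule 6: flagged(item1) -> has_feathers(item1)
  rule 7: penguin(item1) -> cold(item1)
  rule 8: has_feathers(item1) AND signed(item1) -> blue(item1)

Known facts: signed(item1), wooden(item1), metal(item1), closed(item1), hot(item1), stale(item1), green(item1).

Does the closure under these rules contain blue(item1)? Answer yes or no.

Round 1: rule 4 [wooden(item1) -> bird(item1)]; rule 5 [closed(item1) AND green(item1) -> flagged(item1)]. Adds bird(item1), flagged(item1).
Round 2: rule 6 [flagged(item1) -> has_feathers(item1)]. Adds has_feathers(item1).
Round 3: rule 8 [has_feathers(item1) AND signed(item1) -> blue(item1)]. Adds blue(item1).
Round 4: rule 3 [blue(item1) AND signed(item1) -> penguin(item1)]. Adds penguin(item1).
Round 5: rule 1 [penguin(item1) AND flagged(item1) -> approved(item1)]; rule 7 [penguin(item1) -> cold(item1)]. Adds approved(item1), cold(item1).
blue(item1) appears in round 3, so it is derivable.

yes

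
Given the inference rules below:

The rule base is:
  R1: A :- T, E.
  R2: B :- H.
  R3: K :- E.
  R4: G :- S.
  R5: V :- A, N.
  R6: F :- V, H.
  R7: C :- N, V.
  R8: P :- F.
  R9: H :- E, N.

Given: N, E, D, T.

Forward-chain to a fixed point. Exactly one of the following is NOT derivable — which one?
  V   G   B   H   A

Round 1 fires R1, R3, R9, giving A, K, H.
Round 2 fires R2, R5, giving B, V.
Round 3 fires R6, R7, giving F, C.
Round 4 fires R8, giving P.
Derived: H (round 1), B (round 2), A (round 1), V (round 2). G never appears in any round.

G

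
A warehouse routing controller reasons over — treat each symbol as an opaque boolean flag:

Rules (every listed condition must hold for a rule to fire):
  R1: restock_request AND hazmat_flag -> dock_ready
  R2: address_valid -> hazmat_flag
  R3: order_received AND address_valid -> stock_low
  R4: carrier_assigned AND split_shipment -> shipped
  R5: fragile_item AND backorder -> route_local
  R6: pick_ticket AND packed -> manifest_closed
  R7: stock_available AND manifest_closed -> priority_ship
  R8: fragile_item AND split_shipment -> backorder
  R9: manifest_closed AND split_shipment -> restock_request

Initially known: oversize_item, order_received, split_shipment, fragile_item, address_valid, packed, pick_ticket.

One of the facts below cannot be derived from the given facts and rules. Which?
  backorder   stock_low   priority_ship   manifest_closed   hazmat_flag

priority_ship

Round 1: R2 [address_valid -> hazmat_flag]; R3 [order_received AND address_valid -> stock_low]; R6 [pick_ticket AND packed -> manifest_closed]; R8 [fragile_item AND split_shipment -> backorder]. Adds hazmat_flag, stock_low, manifest_closed, backorder.
Round 2: R5 [fragile_item AND backorder -> route_local]; R9 [manifest_closed AND split_shipment -> restock_request]. Adds route_local, restock_request.
Round 3: R1 [restock_request AND hazmat_flag -> dock_ready]. Adds dock_ready.
Derived: backorder (round 1), manifest_closed (round 1), hazmat_flag (round 1), stock_low (round 1). priority_ship never appears in any round.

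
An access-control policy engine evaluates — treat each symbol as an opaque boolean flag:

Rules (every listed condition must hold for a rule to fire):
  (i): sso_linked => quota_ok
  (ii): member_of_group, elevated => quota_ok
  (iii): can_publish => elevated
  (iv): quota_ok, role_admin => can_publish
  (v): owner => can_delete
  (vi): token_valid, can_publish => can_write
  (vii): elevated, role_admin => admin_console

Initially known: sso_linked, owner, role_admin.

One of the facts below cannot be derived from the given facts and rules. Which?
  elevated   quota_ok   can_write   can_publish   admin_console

Round 1: (i) [sso_linked => quota_ok]; (v) [owner => can_delete]. Adds quota_ok, can_delete.
Round 2: (iv) [quota_ok, role_admin => can_publish]. Adds can_publish.
Round 3: (iii) [can_publish => elevated]. Adds elevated.
Round 4: (vii) [elevated, role_admin => admin_console]. Adds admin_console.
Derived: elevated (round 3), can_publish (round 2), quota_ok (round 1), admin_console (round 4). can_write never appears in any round.

can_write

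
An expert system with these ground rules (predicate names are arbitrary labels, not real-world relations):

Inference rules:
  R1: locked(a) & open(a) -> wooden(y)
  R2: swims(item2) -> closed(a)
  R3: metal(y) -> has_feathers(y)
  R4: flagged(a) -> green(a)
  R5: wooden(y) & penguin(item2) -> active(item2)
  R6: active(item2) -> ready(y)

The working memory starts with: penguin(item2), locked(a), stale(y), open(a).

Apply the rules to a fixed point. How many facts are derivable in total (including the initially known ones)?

Round 1: R1 [locked(a) & open(a) -> wooden(y)]. Adds wooden(y).
Round 2: R5 [wooden(y) & penguin(item2) -> active(item2)]. Adds active(item2).
Round 3: R6 [active(item2) -> ready(y)]. Adds ready(y).
Closure: {active(item2), locked(a), open(a), penguin(item2), ready(y), stale(y), wooden(y)} — 7 facts.

7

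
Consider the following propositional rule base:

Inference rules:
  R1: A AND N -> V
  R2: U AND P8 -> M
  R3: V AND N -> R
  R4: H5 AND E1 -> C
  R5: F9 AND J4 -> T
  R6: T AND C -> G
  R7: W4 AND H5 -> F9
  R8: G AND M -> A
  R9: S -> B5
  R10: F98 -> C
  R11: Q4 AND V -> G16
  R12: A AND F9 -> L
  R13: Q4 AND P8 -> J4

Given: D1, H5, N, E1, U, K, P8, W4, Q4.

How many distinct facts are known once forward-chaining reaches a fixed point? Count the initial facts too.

Round 1 — R2, R4, R7, R13, derive M, C, F9, J4.
Round 2 — R5, derive T.
Round 3 — R6, derive G.
Round 4 — R8, derive A.
Round 5 — R1, R12, derive V, L.
Round 6 — R3, R11, derive R, G16.
Closure: {A, C, D1, E1, F9, G, G16, H5, J4, K, L, M, N, P8, Q4, R, T, U, V, W4} — 20 facts.

20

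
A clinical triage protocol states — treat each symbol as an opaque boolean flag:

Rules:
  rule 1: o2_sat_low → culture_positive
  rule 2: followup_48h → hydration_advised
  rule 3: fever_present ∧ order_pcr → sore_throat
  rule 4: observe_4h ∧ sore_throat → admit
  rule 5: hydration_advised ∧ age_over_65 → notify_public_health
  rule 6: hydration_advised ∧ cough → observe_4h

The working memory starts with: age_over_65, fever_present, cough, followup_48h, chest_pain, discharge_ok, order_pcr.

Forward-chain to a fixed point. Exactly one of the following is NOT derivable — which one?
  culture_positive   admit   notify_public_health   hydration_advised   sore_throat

[1] rule 2 [followup_48h → hydration_advised]; rule 3 [fever_present ∧ order_pcr → sore_throat]. ⇒ new: hydration_advised, sore_throat.
[2] rule 5 [hydration_advised ∧ age_over_65 → notify_public_health]; rule 6 [hydration_advised ∧ cough → observe_4h]. ⇒ new: notify_public_health, observe_4h.
[3] rule 4 [observe_4h ∧ sore_throat → admit]. ⇒ new: admit.
Derived: admit (round 3), hydration_advised (round 1), sore_throat (round 1), notify_public_health (round 2). culture_positive never appears in any round.

culture_positive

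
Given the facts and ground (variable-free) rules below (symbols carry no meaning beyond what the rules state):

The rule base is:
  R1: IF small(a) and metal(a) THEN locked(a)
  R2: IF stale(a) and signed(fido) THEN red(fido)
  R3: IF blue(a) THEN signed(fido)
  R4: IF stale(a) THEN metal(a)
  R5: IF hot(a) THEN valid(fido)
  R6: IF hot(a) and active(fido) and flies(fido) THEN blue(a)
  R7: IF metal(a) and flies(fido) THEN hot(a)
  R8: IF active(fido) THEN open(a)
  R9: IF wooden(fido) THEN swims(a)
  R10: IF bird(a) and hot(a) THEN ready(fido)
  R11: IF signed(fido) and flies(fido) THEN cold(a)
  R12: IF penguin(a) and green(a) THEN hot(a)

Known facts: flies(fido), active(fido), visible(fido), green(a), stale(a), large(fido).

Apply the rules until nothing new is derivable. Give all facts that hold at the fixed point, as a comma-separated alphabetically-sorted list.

Round 1 — R4, R8, derive metal(a), open(a).
Round 2 — R7, derive hot(a).
Round 3 — R5, R6, derive valid(fido), blue(a).
Round 4 — R3, derive signed(fido).
Round 5 — R2, R11, derive red(fido), cold(a).

active(fido), blue(a), cold(a), flies(fido), green(a), hot(a), large(fido), metal(a), open(a), red(fido), signed(fido), stale(a), valid(fido), visible(fido)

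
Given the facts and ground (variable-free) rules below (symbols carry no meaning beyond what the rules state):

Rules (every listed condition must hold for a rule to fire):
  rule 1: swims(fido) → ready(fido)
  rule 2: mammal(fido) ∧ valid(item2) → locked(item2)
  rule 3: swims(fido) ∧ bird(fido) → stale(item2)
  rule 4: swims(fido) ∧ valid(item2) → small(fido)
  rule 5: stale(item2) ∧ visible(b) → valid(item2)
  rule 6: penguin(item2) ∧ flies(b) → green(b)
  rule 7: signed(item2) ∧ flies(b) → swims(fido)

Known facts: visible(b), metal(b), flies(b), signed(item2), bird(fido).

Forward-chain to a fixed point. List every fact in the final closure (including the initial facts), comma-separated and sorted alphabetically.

Round 1: rule 7 [signed(item2) ∧ flies(b) → swims(fido)]. Adds swims(fido).
Round 2: rule 1 [swims(fido) → ready(fido)]; rule 3 [swims(fido) ∧ bird(fido) → stale(item2)]. Adds ready(fido), stale(item2).
Round 3: rule 5 [stale(item2) ∧ visible(b) → valid(item2)]. Adds valid(item2).
Round 4: rule 4 [swims(fido) ∧ valid(item2) → small(fido)]. Adds small(fido).

bird(fido), flies(b), metal(b), ready(fido), signed(item2), small(fido), stale(item2), swims(fido), valid(item2), visible(b)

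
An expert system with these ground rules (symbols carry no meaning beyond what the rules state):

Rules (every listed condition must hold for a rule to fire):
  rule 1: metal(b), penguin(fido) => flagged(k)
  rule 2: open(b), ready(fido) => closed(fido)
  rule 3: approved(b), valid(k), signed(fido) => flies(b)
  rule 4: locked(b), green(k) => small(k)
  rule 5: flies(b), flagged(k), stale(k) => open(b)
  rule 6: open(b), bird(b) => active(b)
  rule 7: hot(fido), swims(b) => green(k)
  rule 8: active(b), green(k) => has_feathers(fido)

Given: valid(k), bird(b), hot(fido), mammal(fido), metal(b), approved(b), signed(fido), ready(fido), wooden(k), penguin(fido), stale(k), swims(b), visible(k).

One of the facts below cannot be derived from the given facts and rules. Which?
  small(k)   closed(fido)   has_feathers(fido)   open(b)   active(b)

small(k)

Round 1 — rule 1, rule 3, rule 7, derive flagged(k), flies(b), green(k).
Round 2 — rule 5, derive open(b).
Round 3 — rule 2, rule 6, derive closed(fido), active(b).
Round 4 — rule 8, derive has_feathers(fido).
Derived: active(b) (round 3), has_feathers(fido) (round 4), open(b) (round 2), closed(fido) (round 3). small(k) never appears in any round.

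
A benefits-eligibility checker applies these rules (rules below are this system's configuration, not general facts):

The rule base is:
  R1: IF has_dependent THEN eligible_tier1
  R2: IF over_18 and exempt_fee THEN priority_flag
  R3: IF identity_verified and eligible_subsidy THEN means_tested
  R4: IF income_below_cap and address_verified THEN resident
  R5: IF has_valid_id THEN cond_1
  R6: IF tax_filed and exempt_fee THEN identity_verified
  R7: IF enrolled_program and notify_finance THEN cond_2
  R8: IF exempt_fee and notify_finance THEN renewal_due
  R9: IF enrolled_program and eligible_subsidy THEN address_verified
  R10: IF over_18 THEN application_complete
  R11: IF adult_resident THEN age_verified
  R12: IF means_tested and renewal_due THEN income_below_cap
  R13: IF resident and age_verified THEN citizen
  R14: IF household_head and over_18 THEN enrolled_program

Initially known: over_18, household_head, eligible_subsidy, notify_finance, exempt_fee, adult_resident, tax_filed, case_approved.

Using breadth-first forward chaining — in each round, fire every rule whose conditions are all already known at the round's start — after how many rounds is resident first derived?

4

Round 1: R2 [IF over_18 and exempt_fee THEN priority_flag]; R6 [IF tax_filed and exempt_fee THEN identity_verified]; R8 [IF exempt_fee and notify_finance THEN renewal_due]; R10 [IF over_18 THEN application_complete]; R11 [IF adult_resident THEN age_verified]; R14 [IF household_head and over_18 THEN enrolled_program]. New: priority_flag, identity_verified, renewal_due, application_complete, age_verified, enrolled_program.
Round 2: R3 [IF identity_verified and eligible_subsidy THEN means_tested]; R7 [IF enrolled_program and notify_finance THEN cond_2]; R9 [IF enrolled_program and eligible_subsidy THEN address_verified]. New: means_tested, cond_2, address_verified.
Round 3: R12 [IF means_tested and renewal_due THEN income_below_cap]. New: income_below_cap.
Round 4: R4 [IF income_below_cap and address_verified THEN resident]. New: resident.
resident first appears in round 4.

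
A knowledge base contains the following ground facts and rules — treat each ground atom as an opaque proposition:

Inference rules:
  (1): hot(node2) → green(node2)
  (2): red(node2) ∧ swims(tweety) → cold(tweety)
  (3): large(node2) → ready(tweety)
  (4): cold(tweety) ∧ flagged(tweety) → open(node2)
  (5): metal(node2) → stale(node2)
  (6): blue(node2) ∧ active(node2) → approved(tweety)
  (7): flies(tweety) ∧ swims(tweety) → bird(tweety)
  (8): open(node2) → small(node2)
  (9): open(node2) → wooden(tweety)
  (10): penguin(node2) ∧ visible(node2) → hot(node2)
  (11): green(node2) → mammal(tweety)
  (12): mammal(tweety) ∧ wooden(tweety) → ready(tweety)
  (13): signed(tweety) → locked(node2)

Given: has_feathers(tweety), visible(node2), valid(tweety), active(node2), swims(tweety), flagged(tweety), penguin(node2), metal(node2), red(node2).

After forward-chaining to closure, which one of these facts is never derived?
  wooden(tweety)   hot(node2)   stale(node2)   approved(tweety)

Round 1 — (2), (5), (10), derive cold(tweety), stale(node2), hot(node2).
Round 2 — (1), (4), derive green(node2), open(node2).
Round 3 — (8), (9), (11), derive small(node2), wooden(tweety), mammal(tweety).
Round 4 — (12), derive ready(tweety).
Derived: stale(node2) (round 1), hot(node2) (round 1), wooden(tweety) (round 3). approved(tweety) never appears in any round.

approved(tweety)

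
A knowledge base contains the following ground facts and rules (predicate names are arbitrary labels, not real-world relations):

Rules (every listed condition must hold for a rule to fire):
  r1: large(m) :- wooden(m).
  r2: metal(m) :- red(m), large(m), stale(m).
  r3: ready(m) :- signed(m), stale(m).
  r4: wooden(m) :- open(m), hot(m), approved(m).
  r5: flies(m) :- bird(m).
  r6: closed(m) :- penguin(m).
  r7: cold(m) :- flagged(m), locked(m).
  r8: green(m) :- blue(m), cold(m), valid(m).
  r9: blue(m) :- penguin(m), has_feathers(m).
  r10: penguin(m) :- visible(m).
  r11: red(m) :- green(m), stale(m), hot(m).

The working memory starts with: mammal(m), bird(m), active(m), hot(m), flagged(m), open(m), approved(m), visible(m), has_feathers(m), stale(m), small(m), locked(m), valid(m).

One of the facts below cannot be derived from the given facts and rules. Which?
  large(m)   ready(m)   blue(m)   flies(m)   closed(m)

ready(m)

Round 1 fires r4, r5, r7, r10, giving wooden(m), flies(m), cold(m), penguin(m).
Round 2 fires r1, r6, r9, giving large(m), closed(m), blue(m).
Round 3 fires r8, giving green(m).
Round 4 fires r11, giving red(m).
Round 5 fires r2, giving metal(m).
Derived: closed(m) (round 2), large(m) (round 2), blue(m) (round 2), flies(m) (round 1). ready(m) never appears in any round.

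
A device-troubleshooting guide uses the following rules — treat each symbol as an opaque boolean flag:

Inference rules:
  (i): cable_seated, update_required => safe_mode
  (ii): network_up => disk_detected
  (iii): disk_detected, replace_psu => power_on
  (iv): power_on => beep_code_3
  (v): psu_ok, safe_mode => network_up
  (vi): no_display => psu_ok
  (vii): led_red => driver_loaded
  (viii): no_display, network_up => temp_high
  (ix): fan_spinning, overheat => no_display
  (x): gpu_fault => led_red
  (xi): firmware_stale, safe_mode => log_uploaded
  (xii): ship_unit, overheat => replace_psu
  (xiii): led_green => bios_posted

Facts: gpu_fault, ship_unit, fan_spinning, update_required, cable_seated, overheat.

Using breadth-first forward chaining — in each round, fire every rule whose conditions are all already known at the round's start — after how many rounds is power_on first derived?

Round 1: (i) [cable_seated, update_required => safe_mode]; (ix) [fan_spinning, overheat => no_display]; (x) [gpu_fault => led_red]; (xii) [ship_unit, overheat => replace_psu]. Adds safe_mode, no_display, led_red, replace_psu.
Round 2: (vi) [no_display => psu_ok]; (vii) [led_red => driver_loaded]. Adds psu_ok, driver_loaded.
Round 3: (v) [psu_ok, safe_mode => network_up]. Adds network_up.
Round 4: (ii) [network_up => disk_detected]; (viii) [no_display, network_up => temp_high]. Adds disk_detected, temp_high.
Round 5: (iii) [disk_detected, replace_psu => power_on]. Adds power_on.
power_on first appears in round 5.

5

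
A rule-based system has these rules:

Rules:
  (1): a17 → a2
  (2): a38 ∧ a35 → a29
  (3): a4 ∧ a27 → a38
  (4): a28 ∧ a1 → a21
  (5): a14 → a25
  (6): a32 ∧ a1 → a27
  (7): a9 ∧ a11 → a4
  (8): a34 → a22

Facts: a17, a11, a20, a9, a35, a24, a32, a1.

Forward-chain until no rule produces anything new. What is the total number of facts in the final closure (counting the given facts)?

Round 1 fires (1), (6), (7), giving a2, a27, a4.
Round 2 fires (3), giving a38.
Round 3 fires (2), giving a29.
Closure: {a1, a11, a17, a2, a20, a24, a27, a29, a32, a35, a38, a4, a9} — 13 facts.

13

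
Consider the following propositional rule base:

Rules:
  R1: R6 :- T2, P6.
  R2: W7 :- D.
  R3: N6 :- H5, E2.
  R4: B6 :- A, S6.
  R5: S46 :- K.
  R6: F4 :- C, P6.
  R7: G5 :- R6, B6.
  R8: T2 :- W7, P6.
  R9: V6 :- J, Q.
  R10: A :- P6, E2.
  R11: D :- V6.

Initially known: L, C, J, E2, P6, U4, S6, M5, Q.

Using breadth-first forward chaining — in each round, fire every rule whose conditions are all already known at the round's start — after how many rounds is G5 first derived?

6

Round 1: R6 [F4 :- C, P6.]; R9 [V6 :- J, Q.]; R10 [A :- P6, E2.]. New: F4, V6, A.
Round 2: R4 [B6 :- A, S6.]; R11 [D :- V6.]. New: B6, D.
Round 3: R2 [W7 :- D.]. New: W7.
Round 4: R8 [T2 :- W7, P6.]. New: T2.
Round 5: R1 [R6 :- T2, P6.]. New: R6.
Round 6: R7 [G5 :- R6, B6.]. New: G5.
G5 first appears in round 6.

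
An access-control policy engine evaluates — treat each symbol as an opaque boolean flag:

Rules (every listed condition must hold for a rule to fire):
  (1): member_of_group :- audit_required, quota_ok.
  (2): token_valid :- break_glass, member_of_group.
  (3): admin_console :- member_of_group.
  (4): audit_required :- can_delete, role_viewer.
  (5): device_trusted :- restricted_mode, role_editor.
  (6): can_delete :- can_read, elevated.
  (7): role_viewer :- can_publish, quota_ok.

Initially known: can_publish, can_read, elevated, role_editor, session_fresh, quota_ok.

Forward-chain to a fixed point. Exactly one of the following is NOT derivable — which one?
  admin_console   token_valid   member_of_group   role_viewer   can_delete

token_valid

Round 1: (6) [can_delete :- can_read, elevated.]; (7) [role_viewer :- can_publish, quota_ok.]. New: can_delete, role_viewer.
Round 2: (4) [audit_required :- can_delete, role_viewer.]. New: audit_required.
Round 3: (1) [member_of_group :- audit_required, quota_ok.]. New: member_of_group.
Round 4: (3) [admin_console :- member_of_group.]. New: admin_console.
Derived: can_delete (round 1), role_viewer (round 1), admin_console (round 4), member_of_group (round 3). token_valid never appears in any round.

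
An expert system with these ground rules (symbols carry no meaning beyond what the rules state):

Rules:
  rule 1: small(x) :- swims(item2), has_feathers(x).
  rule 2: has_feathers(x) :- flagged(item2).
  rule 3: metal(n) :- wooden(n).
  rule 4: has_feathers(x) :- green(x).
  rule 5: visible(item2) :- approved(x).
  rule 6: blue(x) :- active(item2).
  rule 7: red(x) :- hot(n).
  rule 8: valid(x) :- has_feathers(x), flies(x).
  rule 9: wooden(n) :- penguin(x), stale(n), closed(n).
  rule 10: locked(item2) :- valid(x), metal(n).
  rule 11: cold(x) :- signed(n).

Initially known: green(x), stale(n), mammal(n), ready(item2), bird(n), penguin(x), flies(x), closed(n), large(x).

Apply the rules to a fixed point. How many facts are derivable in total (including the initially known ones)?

14

[1] rule 4 [has_feathers(x) :- green(x).]; rule 9 [wooden(n) :- penguin(x), stale(n), closed(n).]. ⇒ new: has_feathers(x), wooden(n).
[2] rule 3 [metal(n) :- wooden(n).]; rule 8 [valid(x) :- has_feathers(x), flies(x).]. ⇒ new: metal(n), valid(x).
[3] rule 10 [locked(item2) :- valid(x), metal(n).]. ⇒ new: locked(item2).
Closure: {bird(n), closed(n), flies(x), green(x), has_feathers(x), large(x), locked(item2), mammal(n), metal(n), penguin(x), ready(item2), stale(n), valid(x), wooden(n)} — 14 facts.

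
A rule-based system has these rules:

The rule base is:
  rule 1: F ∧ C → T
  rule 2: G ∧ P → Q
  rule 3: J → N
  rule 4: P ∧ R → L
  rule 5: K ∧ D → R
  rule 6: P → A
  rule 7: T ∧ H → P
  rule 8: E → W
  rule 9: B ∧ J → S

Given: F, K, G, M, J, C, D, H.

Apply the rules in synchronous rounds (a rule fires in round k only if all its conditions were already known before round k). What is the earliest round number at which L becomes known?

Round 1 fires rule 1, rule 3, rule 5, giving T, N, R.
Round 2 fires rule 7, giving P.
Round 3 fires rule 2, rule 4, rule 6, giving Q, L, A.
L first appears in round 3.

3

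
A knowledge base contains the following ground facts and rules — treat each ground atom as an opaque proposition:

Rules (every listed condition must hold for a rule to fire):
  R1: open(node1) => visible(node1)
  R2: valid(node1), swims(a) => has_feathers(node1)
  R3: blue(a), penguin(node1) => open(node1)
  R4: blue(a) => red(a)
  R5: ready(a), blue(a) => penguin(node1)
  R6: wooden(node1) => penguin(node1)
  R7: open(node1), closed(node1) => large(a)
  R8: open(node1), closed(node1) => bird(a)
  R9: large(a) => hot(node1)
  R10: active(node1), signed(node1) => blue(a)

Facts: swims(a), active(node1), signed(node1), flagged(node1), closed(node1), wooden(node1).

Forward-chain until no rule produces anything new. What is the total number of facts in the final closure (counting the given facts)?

14

Round 1 fires R6, R10, giving penguin(node1), blue(a).
Round 2 fires R3, R4, giving open(node1), red(a).
Round 3 fires R1, R7, R8, giving visible(node1), large(a), bird(a).
Round 4 fires R9, giving hot(node1).
Closure: {active(node1), bird(a), blue(a), closed(node1), flagged(node1), hot(node1), large(a), open(node1), penguin(node1), red(a), signed(node1), swims(a), visible(node1), wooden(node1)} — 14 facts.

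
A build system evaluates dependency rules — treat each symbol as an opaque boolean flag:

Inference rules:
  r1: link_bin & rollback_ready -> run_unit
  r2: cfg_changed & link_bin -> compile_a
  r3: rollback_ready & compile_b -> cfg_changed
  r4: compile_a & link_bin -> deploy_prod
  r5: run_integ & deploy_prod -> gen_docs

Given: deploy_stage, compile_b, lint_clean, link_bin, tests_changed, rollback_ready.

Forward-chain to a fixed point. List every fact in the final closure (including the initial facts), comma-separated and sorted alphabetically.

cfg_changed, compile_a, compile_b, deploy_prod, deploy_stage, link_bin, lint_clean, rollback_ready, run_unit, tests_changed

Round 1: r1 [link_bin & rollback_ready -> run_unit]; r3 [rollback_ready & compile_b -> cfg_changed]. New: run_unit, cfg_changed.
Round 2: r2 [cfg_changed & link_bin -> compile_a]. New: compile_a.
Round 3: r4 [compile_a & link_bin -> deploy_prod]. New: deploy_prod.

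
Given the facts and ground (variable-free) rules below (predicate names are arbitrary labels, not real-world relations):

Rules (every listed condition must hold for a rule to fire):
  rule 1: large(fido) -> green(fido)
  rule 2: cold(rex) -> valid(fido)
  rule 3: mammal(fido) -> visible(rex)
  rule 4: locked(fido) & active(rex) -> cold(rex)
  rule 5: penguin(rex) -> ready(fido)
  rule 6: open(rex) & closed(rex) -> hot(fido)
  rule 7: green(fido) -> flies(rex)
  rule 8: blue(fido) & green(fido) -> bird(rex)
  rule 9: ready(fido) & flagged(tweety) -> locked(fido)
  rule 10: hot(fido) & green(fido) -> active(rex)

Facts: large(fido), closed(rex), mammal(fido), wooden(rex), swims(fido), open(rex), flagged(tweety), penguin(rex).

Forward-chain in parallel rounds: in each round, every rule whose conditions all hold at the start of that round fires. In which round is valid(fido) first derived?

Round 1 — rule 1, rule 3, rule 5, rule 6, derive green(fido), visible(rex), ready(fido), hot(fido).
Round 2 — rule 7, rule 9, rule 10, derive flies(rex), locked(fido), active(rex).
Round 3 — rule 4, derive cold(rex).
Round 4 — rule 2, derive valid(fido).
valid(fido) first appears in round 4.

4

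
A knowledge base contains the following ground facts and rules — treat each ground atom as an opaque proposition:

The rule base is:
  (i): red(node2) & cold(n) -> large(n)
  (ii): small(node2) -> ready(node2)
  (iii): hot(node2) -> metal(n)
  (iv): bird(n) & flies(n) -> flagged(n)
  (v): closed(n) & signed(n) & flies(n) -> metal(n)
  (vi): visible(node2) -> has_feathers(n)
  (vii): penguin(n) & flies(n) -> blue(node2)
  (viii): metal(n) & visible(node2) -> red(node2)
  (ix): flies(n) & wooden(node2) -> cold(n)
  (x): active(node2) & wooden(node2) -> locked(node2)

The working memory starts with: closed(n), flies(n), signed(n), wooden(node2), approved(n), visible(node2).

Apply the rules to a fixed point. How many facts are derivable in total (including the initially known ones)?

Round 1 fires (v), (vi), (ix), giving metal(n), has_feathers(n), cold(n).
Round 2 fires (viii), giving red(node2).
Round 3 fires (i), giving large(n).
Closure: {approved(n), closed(n), cold(n), flies(n), has_feathers(n), large(n), metal(n), red(node2), signed(n), visible(node2), wooden(node2)} — 11 facts.

11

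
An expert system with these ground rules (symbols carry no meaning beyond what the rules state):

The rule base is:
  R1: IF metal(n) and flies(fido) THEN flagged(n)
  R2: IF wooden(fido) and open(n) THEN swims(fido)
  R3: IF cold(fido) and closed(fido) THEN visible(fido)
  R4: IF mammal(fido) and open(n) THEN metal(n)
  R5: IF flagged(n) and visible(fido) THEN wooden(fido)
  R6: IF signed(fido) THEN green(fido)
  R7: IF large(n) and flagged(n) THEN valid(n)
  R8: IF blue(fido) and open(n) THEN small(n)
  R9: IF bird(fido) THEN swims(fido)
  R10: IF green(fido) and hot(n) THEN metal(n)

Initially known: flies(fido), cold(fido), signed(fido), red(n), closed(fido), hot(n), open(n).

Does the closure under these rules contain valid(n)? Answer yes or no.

no

[1] R3 [IF cold(fido) and closed(fido) THEN visible(fido)]; R6 [IF signed(fido) THEN green(fido)]. ⇒ new: visible(fido), green(fido).
[2] R10 [IF green(fido) and hot(n) THEN metal(n)]. ⇒ new: metal(n).
[3] R1 [IF metal(n) and flies(fido) THEN flagged(n)]. ⇒ new: flagged(n).
[4] R5 [IF flagged(n) and visible(fido) THEN wooden(fido)]. ⇒ new: wooden(fido).
[5] R2 [IF wooden(fido) and open(n) THEN swims(fido)]. ⇒ new: swims(fido).
Fixed point reached. valid(n) is concluded only by R7; R7 needs large(n) (never derived).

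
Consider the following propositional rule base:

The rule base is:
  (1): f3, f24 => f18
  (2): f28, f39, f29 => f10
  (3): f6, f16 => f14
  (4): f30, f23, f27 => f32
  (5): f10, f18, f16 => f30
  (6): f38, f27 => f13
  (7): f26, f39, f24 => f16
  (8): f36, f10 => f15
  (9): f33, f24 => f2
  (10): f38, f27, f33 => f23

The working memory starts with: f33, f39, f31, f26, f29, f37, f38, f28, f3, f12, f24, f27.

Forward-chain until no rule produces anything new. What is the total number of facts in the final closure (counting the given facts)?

20

[1] (1) [f3, f24 => f18]; (2) [f28, f39, f29 => f10]; (6) [f38, f27 => f13]; (7) [f26, f39, f24 => f16]; (9) [f33, f24 => f2]; (10) [f38, f27, f33 => f23]. ⇒ new: f18, f10, f13, f16, f2, f23.
[2] (5) [f10, f18, f16 => f30]. ⇒ new: f30.
[3] (4) [f30, f23, f27 => f32]. ⇒ new: f32.
Closure: {f10, f12, f13, f16, f18, f2, f23, f24, f26, f27, f28, f29, f3, f30, f31, f32, f33, f37, f38, f39} — 20 facts.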